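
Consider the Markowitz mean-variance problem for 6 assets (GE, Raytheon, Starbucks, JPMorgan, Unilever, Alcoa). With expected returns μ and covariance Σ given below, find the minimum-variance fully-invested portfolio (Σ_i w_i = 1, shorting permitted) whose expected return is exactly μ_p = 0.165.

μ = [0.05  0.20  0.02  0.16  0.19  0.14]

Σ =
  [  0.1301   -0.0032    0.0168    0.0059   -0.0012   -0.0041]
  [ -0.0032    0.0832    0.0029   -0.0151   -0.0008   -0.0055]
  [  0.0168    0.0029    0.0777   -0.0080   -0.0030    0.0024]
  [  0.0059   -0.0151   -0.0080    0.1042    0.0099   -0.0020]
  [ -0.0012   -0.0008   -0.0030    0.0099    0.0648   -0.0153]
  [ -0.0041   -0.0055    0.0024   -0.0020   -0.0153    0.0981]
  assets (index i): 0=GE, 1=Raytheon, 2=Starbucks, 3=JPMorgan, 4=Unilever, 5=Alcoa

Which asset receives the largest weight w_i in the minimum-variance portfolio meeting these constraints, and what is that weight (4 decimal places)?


Unilever (0.2968)

p=Σ⁻¹μ = [0.4392  2.8891  0.2870  1.6849  3.2370  2.1396]
q=Σ⁻¹𝟙 = [6.5825  14.9214  12.2712  10.8921  17.9543  14.0274]
a=μᵀp=1.789667  b=𝟙ᵀp=10.676720  c=𝟙ᵀq=76.648958  D=ac−b²=23.183756
λ₁=(c·0.165−b)/D = (76.648958·0.165−10.676720)/23.183756 = 0.084989
λ₂=(a−b·0.165)/D = (1.789667−10.676720·0.165)/23.183756 = 0.001208
w* = 0.084989·p + 0.001208·q:
  w_0 = 0.084989·0.4392 + 0.001208·6.5825 = 0.0453  (GE)
  w_1 = 0.084989·2.8891 + 0.001208·14.9214 = 0.2636  (Raytheon)
  w_2 = 0.084989·0.2870 + 0.001208·12.2712 = 0.0392  (Starbucks)
  w_3 = 0.084989·1.6849 + 0.001208·10.8921 = 0.1564  (JPMorgan)
  w_4 = 0.084989·3.2370 + 0.001208·17.9543 = 0.2968  (Unilever)
  w_5 = 0.084989·2.1396 + 0.001208·14.0274 = 0.1988  (Alcoa)
Σw_i=1.0000  μᵀw=0.1650
σ²=wᵀΣw=λ₁·μ_p+λ₂ = 0.084989·0.165 + 0.001208 = 0.015231 ≈ 0.0152


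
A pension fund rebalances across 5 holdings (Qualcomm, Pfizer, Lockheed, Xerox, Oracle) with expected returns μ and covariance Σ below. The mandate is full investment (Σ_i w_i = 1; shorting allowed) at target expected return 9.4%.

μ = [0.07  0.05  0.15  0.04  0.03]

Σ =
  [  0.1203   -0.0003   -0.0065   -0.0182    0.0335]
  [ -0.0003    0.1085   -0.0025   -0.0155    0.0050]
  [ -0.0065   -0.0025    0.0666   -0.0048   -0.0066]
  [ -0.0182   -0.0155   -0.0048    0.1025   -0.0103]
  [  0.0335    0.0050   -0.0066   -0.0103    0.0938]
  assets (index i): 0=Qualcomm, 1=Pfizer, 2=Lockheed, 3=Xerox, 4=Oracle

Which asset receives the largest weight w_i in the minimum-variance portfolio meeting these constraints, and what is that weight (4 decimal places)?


Lockheed (0.4443)

g=Σ⁻¹μ = [0.7536  0.6147  2.4305  0.7582  0.2722]
h=Σ⁻¹𝟙 = [8.8496  11.3382  18.3507  14.8883  9.8221]
a=μᵀg=0.486557  b=𝟙ᵀg=4.829185  c=𝟙ᵀh=63.248931  D=ac−b²=7.453147
λ₁=(c·0.094−b)/D = (63.248931·0.094−4.829185)/7.453147 = 0.149764
λ₂=(a−b·0.094)/D = (0.486557−4.829185·0.094)/7.453147 = 0.004376
w* = 0.149764·g + 0.004376·h:
  w_0 = 0.149764·0.7536 + 0.004376·8.8496 = 0.1516  (Qualcomm)
  w_1 = 0.149764·0.6147 + 0.004376·11.3382 = 0.1417  (Pfizer)
  w_2 = 0.149764·2.4305 + 0.004376·18.3507 = 0.4443  (Lockheed)
  w_3 = 0.149764·0.7582 + 0.004376·14.8883 = 0.1787  (Xerox)
  w_4 = 0.149764·0.2722 + 0.004376·9.8221 = 0.0837  (Oracle)
Σw_i=1.0000  μᵀw=0.0940
σ²=wᵀΣw=λ₁·μ_p+λ₂ = 0.149764·0.094 + 0.004376 = 0.018454 ≈ 0.0185


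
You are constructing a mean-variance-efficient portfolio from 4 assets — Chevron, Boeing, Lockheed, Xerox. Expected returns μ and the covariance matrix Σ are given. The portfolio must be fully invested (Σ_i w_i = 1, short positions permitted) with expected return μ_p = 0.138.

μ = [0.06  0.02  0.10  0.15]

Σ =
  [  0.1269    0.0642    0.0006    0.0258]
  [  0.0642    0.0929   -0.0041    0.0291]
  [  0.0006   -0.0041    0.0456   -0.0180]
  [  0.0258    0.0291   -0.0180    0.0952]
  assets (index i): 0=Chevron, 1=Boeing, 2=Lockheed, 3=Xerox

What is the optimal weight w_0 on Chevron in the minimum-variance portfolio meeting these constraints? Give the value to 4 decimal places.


x=Σ⁻¹μ = [0.2794  -0.5455  3.0238  2.2384]
y=Σ⁻¹𝟙 = [1.6754  6.6792  27.7399  13.2535]
a=μᵀx=0.643996  b=𝟙ᵀx=4.996123  c=𝟙ᵀy=49.348012  D=ac−b²=6.818661
λ₁=(c·0.138−b)/D = (49.348012·0.138−4.996123)/6.818661 = 0.266020
λ₂=(a−b·0.138)/D = (0.643996−4.996123·0.138)/6.818661 = -0.006668
w* = 0.266020·x + -0.006668·y:
  w_0 = 0.266020·0.2794 + -0.006668·1.6754 = 0.0632  (Chevron)
  w_1 = 0.266020·-0.5455 + -0.006668·6.6792 = -0.1897  (Boeing)
  w_2 = 0.266020·3.0238 + -0.006668·27.7399 = 0.6194  (Lockheed)
  w_3 = 0.266020·2.2384 + -0.006668·13.2535 = 0.5071  (Xerox)
Σw_i=1.0000  μᵀw=0.1380
σ²=wᵀΣw=λ₁·μ_p+λ₂ = 0.266020·0.138 + -0.006668 = 0.030042 ≈ 0.0300

0.0632


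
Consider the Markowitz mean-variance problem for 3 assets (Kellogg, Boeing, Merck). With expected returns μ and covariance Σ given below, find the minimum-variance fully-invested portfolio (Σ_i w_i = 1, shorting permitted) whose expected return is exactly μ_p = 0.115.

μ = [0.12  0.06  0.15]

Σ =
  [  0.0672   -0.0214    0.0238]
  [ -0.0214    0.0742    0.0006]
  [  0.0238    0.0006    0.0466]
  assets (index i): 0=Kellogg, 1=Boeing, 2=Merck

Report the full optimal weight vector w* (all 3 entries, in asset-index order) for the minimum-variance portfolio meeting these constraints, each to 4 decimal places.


0.2870  0.2932  0.4198

x=Σ⁻¹μ = [1.2400  1.1455  2.5708]
y=Σ⁻¹𝟙 = [15.9788  17.9799  13.0669]
a=μᵀx=0.603152  b=𝟙ᵀx=4.956283  c=𝟙ᵀy=47.025581  D=ac−b²=3.798812
λ₁=(c·0.115−b)/D = (47.025581·0.115−4.956283)/3.798812 = 0.118895
λ₂=(a−b·0.115)/D = (0.603152−4.956283·0.115)/3.798812 = 0.008734
w* = 0.118895·x + 0.008734·y:
  w_0 = 0.118895·1.2400 + 0.008734·15.9788 = 0.2870  (Kellogg)
  w_1 = 0.118895·1.1455 + 0.008734·17.9799 = 0.2932  (Boeing)
  w_2 = 0.118895·2.5708 + 0.008734·13.0669 = 0.4198  (Merck)
Σw_i=1.0000  μᵀw=0.1150
σ²=wᵀΣw=λ₁·μ_p+λ₂ = 0.118895·0.115 + 0.008734 = 0.022407 ≈ 0.0224


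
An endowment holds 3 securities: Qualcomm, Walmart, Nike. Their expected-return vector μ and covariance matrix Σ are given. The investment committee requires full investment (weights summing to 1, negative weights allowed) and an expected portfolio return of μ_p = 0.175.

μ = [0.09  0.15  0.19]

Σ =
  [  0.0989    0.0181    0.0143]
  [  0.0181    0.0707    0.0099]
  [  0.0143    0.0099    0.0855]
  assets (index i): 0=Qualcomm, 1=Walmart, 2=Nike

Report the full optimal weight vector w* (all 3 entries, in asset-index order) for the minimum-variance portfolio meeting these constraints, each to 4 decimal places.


u=Σ⁻¹μ = [0.3019  1.7689  1.9669]
v=Σ⁻¹𝟙 = [6.7339  11.1206  9.2820]
a=μᵀu=0.666222  b=𝟙ᵀu=4.037719  c=𝟙ᵀv=27.136495  D=ac−b²=1.775747
λ₁=(c·0.175−b)/D = (27.136495·0.175−4.037719)/1.775747 = 0.400489
λ₂=(a−b·0.175)/D = (0.666222−4.037719·0.175)/1.775747 = -0.022739
w* = 0.400489·u + -0.022739·v:
  w_0 = 0.400489·0.3019 + -0.022739·6.7339 = -0.0322  (Qualcomm)
  w_1 = 0.400489·1.7689 + -0.022739·11.1206 = 0.4556  (Walmart)
  w_2 = 0.400489·1.9669 + -0.022739·9.2820 = 0.5767  (Nike)
Σw_i=1.0000  μᵀw=0.1750
σ²=wᵀΣw=λ₁·μ_p+λ₂ = 0.400489·0.175 + -0.022739 = 0.047346 ≈ 0.0473

-0.0322  0.4556  0.5767


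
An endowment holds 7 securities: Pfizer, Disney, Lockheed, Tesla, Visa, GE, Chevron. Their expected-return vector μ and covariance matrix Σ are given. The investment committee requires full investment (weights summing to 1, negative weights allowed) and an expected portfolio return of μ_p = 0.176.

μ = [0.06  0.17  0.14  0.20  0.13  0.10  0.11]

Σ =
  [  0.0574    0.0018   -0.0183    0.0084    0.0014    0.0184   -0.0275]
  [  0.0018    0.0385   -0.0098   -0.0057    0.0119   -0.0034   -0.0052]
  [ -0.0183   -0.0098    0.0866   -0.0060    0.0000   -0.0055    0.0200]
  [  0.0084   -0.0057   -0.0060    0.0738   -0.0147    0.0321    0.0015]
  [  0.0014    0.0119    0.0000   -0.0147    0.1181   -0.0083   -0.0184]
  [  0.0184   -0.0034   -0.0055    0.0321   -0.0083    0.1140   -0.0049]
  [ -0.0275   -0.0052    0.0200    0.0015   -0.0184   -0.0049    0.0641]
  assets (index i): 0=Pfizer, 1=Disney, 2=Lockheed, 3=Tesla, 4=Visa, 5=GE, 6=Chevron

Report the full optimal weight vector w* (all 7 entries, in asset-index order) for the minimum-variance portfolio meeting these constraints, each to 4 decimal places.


p=Σ⁻¹μ = [2.4268  5.3261  2.3149  3.2205  1.3760  0.0694  2.7919]
q=Σ⁻¹𝟙 = [32.7628  31.4230  16.1705  13.7405  11.6103  3.4858  30.4379]
a=μᵀp=2.512176  b=𝟙ᵀp=17.525711  c=𝟙ᵀq=139.630646  D=ac−b²=43.626230
λ₁=(c·0.176−b)/D = (139.630646·0.176−17.525711)/43.626230 = 0.161584
λ₂=(a−b·0.176)/D = (2.512176−17.525711·0.176)/43.626230 = -0.013119
w* = 0.161584·p + -0.013119·q:
  w_0 = 0.161584·2.4268 + -0.013119·32.7628 = -0.0377  (Pfizer)
  w_1 = 0.161584·5.3261 + -0.013119·31.4230 = 0.4484  (Disney)
  w_2 = 0.161584·2.3149 + -0.013119·16.1705 = 0.1619  (Lockheed)
  w_3 = 0.161584·3.2205 + -0.013119·13.7405 = 0.3401  (Tesla)
  w_4 = 0.161584·1.3760 + -0.013119·11.6103 = 0.0700  (Visa)
  w_5 = 0.161584·0.0694 + -0.013119·3.4858 = -0.0345  (GE)
  w_6 = 0.161584·2.7919 + -0.013119·30.4379 = 0.0518  (Chevron)
Σw_i=1.0000  μᵀw=0.1760
σ²=wᵀΣw=λ₁·μ_p+λ₂ = 0.161584·0.176 + -0.013119 = 0.015319 ≈ 0.0153

-0.0377  0.4484  0.1619  0.3401  0.0700  -0.0345  0.0518


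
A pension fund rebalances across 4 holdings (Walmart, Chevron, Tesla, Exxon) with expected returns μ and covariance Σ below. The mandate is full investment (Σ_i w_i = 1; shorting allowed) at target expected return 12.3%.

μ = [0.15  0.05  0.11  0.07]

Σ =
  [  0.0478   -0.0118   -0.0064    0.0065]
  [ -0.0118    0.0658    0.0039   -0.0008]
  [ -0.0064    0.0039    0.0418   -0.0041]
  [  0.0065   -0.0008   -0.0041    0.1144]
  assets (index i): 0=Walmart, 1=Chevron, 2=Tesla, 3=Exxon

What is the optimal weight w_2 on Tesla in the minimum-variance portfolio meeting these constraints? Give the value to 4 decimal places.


u=Σ⁻¹μ = [3.8003  1.2612  3.1465  0.5175]
v=Σ⁻¹𝟙 = [28.0711  18.7148  27.2850  8.2551]
a=μᵀu=1.015457  b=𝟙ᵀu=8.725614  c=𝟙ᵀv=82.325974  D=ac−b²=7.462170
λ₁=(c·0.123−b)/D = (82.325974·0.123−8.725614)/7.462170 = 0.187677
λ₂=(a−b·0.123)/D = (1.015457−8.725614·0.123)/7.462170 = -0.007745
w* = 0.187677·u + -0.007745·v:
  w_0 = 0.187677·3.8003 + -0.007745·28.0711 = 0.4958  (Walmart)
  w_1 = 0.187677·1.2612 + -0.007745·18.7148 = 0.0918  (Chevron)
  w_2 = 0.187677·3.1465 + -0.007745·27.2850 = 0.3792  (Tesla)
  w_3 = 0.187677·0.5175 + -0.007745·8.2551 = 0.0332  (Exxon)
Σw_i=1.0000  μᵀw=0.1230
σ²=wᵀΣw=λ₁·μ_p+λ₂ = 0.187677·0.123 + -0.007745 = 0.015339 ≈ 0.0153

0.3792


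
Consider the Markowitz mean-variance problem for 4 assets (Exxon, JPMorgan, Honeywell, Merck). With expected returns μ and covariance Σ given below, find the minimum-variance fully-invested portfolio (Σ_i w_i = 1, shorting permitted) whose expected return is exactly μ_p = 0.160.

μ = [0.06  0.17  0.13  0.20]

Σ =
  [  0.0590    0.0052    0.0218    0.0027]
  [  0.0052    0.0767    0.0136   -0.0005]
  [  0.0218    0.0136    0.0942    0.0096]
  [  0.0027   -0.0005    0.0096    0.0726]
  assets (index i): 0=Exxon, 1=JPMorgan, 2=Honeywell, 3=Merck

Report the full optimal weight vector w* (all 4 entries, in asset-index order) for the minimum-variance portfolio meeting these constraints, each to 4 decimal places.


x=Σ⁻¹μ = [0.4518  2.0782  0.7044  2.6592]
y=Σ⁻¹𝟙 = [13.6983  11.3940  4.5015  12.7479]
a=μᵀx=1.003820  b=𝟙ᵀx=5.893655  c=𝟙ᵀy=42.341707  D=ac−b²=7.768295
λ₁=(c·0.160−b)/D = (42.341707·0.160−5.893655)/7.768295 = 0.113412
λ₂=(a−b·0.160)/D = (1.003820−5.893655·0.160)/7.768295 = 0.007831
w* = 0.113412·x + 0.007831·y:
  w_0 = 0.113412·0.4518 + 0.007831·13.6983 = 0.1585  (Exxon)
  w_1 = 0.113412·2.0782 + 0.007831·11.3940 = 0.3249  (JPMorgan)
  w_2 = 0.113412·0.7044 + 0.007831·4.5015 = 0.1151  (Honeywell)
  w_3 = 0.113412·2.6592 + 0.007831·12.7479 = 0.4014  (Merck)
Σw_i=1.0000  μᵀw=0.1600
σ²=wᵀΣw=λ₁·μ_p+λ₂ = 0.113412·0.160 + 0.007831 = 0.025977 ≈ 0.0260

0.1585  0.3249  0.1151  0.4014


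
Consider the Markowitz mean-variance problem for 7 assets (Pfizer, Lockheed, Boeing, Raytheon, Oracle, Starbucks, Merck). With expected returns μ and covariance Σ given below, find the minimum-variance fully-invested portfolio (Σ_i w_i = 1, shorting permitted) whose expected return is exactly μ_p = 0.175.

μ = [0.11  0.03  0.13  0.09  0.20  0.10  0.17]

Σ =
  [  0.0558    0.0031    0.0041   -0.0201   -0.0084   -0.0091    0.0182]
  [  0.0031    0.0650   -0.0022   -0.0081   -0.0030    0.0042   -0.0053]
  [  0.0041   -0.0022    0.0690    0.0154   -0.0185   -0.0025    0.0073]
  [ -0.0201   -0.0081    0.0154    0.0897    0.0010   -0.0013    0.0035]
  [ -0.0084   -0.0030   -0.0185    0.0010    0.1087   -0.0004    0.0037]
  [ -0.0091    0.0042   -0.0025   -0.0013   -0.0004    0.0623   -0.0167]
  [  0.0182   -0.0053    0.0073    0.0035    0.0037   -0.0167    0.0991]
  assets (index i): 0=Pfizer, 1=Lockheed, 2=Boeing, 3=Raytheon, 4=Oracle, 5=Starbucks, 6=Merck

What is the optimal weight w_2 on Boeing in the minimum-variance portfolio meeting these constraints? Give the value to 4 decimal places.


0.2726

u=Σ⁻¹μ = [2.5163  0.6304  2.0495  1.2261  2.3501  2.4324  1.4149]
v=Σ⁻¹𝟙 = [24.5875  16.5063  13.6259  15.6580  13.5361  21.6466  8.0437]
a=μᵀu=1.626287  b=𝟙ᵀu=12.619711  c=𝟙ᵀv=113.604108  D=ac−b²=25.495819
λ₁=(c·0.175−b)/D = (113.604108·0.175−12.619711)/25.495819 = 0.284792
λ₂=(a−b·0.175)/D = (1.626287−12.619711·0.175)/25.495819 = -0.022834
w* = 0.284792·u + -0.022834·v:
  w_0 = 0.284792·2.5163 + -0.022834·24.5875 = 0.1552  (Pfizer)
  w_1 = 0.284792·0.6304 + -0.022834·16.5063 = -0.1974  (Lockheed)
  w_2 = 0.284792·2.0495 + -0.022834·13.6259 = 0.2726  (Boeing)
  w_3 = 0.284792·1.2261 + -0.022834·15.6580 = -0.0083  (Raytheon)
  w_4 = 0.284792·2.3501 + -0.022834·13.5361 = 0.3602  (Oracle)
  w_5 = 0.284792·2.4324 + -0.022834·21.6466 = 0.1985  (Starbucks)
  w_6 = 0.284792·1.4149 + -0.022834·8.0437 = 0.2193  (Merck)
Σw_i=1.0000  μᵀw=0.1750
σ²=wᵀΣw=λ₁·μ_p+λ₂ = 0.284792·0.175 + -0.022834 = 0.027005 ≈ 0.0270


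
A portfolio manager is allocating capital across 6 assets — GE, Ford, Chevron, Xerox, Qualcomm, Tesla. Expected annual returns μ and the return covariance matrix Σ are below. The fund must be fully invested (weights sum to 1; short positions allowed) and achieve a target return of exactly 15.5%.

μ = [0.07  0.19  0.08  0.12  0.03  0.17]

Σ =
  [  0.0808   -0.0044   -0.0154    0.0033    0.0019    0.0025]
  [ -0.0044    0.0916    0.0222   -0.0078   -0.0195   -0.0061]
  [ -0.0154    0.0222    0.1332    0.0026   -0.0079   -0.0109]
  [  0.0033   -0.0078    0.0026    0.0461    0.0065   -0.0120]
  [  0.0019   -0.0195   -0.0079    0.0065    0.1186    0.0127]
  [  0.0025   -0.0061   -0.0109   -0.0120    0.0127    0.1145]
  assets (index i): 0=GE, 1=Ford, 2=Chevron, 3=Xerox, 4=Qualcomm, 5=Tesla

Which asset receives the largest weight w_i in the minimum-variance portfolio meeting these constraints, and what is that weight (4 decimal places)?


Xerox (0.3992)

u=Σ⁻¹μ = [0.8711  2.5012  0.3950  3.4133  0.2792  1.9633]
v=Σ⁻¹𝟙 = [13.0443  14.3779  7.5909  24.5750  8.5066  11.5694]
a=μᵀu=1.319538  b=𝟙ᵀu=9.423167  c=𝟙ᵀv=79.664070  D=ac−b²=16.323665
λ₁=(c·0.155−b)/D = (79.664070·0.155−9.423167)/16.323665 = 0.179173
λ₂=(a−b·0.155)/D = (1.319538−9.423167·0.155)/16.323665 = -0.008641
w* = 0.179173·u + -0.008641·v:
  w_0 = 0.179173·0.8711 + -0.008641·13.0443 = 0.0434  (GE)
  w_1 = 0.179173·2.5012 + -0.008641·14.3779 = 0.3239  (Ford)
  w_2 = 0.179173·0.3950 + -0.008641·7.5909 = 0.0052  (Chevron)
  w_3 = 0.179173·3.4133 + -0.008641·24.5750 = 0.3992  (Xerox)
  w_4 = 0.179173·0.2792 + -0.008641·8.5066 = -0.0235  (Qualcomm)
  w_5 = 0.179173·1.9633 + -0.008641·11.5694 = 0.2518  (Tesla)
Σw_i=1.0000  μᵀw=0.1550
σ²=wᵀΣw=λ₁·μ_p+λ₂ = 0.179173·0.155 + -0.008641 = 0.019131 ≈ 0.0191


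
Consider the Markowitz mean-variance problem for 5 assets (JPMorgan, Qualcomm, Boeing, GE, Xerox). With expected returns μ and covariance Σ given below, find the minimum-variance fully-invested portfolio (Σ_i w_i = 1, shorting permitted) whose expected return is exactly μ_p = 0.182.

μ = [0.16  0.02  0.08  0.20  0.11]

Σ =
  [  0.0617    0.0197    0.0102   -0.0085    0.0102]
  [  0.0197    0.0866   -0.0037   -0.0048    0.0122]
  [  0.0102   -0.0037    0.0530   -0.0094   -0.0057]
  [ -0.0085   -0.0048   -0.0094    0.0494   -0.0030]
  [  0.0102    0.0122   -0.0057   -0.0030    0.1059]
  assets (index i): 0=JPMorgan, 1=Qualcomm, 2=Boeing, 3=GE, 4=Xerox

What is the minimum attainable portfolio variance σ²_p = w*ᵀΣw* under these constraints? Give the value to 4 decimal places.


x=Σ⁻¹μ = [2.8502  -0.2058  1.9355  4.9500  1.0323]
y=Σ⁻¹𝟙 = [11.4468  10.2066  23.3729  28.2117  9.2217]
a=μᵀx=1.710306  b=𝟙ᵀx=10.562179  c=𝟙ᵀy=82.459667  D=ac−b²=29.471638
λ₁=(c·0.182−b)/D = (82.459667·0.182−10.562179)/29.471638 = 0.150839
λ₂=(a−b·0.182)/D = (1.710306−10.562179·0.182)/29.471638 = -0.007194
w* = 0.150839·x + -0.007194·y:
  w_0 = 0.150839·2.8502 + -0.007194·11.4468 = 0.3476  (JPMorgan)
  w_1 = 0.150839·-0.2058 + -0.007194·10.2066 = -0.1045  (Qualcomm)
  w_2 = 0.150839·1.9355 + -0.007194·23.3729 = 0.1238  (Boeing)
  w_3 = 0.150839·4.9500 + -0.007194·28.2117 = 0.5437  (GE)
  w_4 = 0.150839·1.0323 + -0.007194·9.2217 = 0.0894  (Xerox)
Σw_i=1.0000  μᵀw=0.1820
σ²=wᵀΣw=λ₁·μ_p+λ₂ = 0.150839·0.182 + -0.007194 = 0.020259 ≈ 0.0203

0.0203


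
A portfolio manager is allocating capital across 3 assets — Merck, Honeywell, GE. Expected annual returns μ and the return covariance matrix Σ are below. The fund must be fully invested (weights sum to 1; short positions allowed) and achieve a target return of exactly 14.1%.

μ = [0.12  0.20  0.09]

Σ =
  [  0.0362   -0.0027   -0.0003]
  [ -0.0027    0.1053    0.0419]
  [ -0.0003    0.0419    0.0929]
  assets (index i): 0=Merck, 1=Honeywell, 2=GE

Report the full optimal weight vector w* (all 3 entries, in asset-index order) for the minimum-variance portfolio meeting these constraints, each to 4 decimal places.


0.6376  0.2897  0.0726

g=Σ⁻¹μ = [3.4610  1.9477  0.1015]
h=Σ⁻¹𝟙 = [28.2238  7.1915  7.6119]
a=μᵀg=0.813997  b=𝟙ᵀg=5.510225  c=𝟙ᵀh=43.027162  D=ac−b²=4.661392
λ₁=(c·0.141−b)/D = (43.027162·0.141−5.510225)/4.661392 = 0.119407
λ₂=(a−b·0.141)/D = (0.813997−5.510225·0.141)/4.661392 = 0.007949
w* = 0.119407·g + 0.007949·h:
  w_0 = 0.119407·3.4610 + 0.007949·28.2238 = 0.6376  (Merck)
  w_1 = 0.119407·1.9477 + 0.007949·7.1915 = 0.2897  (Honeywell)
  w_2 = 0.119407·0.1015 + 0.007949·7.6119 = 0.0726  (GE)
Σw_i=1.0000  μᵀw=0.1410
σ²=wᵀΣw=λ₁·μ_p+λ₂ = 0.119407·0.141 + 0.007949 = 0.024786 ≈ 0.0248


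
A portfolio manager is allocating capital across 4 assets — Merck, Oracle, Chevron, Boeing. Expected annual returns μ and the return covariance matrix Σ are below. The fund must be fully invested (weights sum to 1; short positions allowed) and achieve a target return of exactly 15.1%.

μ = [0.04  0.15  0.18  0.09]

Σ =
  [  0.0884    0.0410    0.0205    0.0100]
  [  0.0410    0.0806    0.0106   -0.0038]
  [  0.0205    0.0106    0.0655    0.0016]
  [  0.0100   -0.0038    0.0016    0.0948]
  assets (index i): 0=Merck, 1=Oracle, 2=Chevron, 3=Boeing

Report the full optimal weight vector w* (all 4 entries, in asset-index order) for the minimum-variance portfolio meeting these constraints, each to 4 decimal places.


u=Σ⁻¹μ = [-1.3607  2.2407  2.7836  1.1357]
v=Σ⁻¹𝟙 = [2.6103  9.9164  12.5899  10.4582]
a=μᵀu=0.884942  b=𝟙ᵀu=4.799306  c=𝟙ᵀv=35.574870  D=ac−b²=8.448361
λ₁=(c·0.151−b)/D = (35.574870·0.151−4.799306)/8.448361 = 0.067765
λ₂=(a−b·0.151)/D = (0.884942−4.799306·0.151)/8.448361 = 0.018968
w* = 0.067765·u + 0.018968·v:
  w_0 = 0.067765·-1.3607 + 0.018968·2.6103 = -0.0427  (Merck)
  w_1 = 0.067765·2.2407 + 0.018968·9.9164 = 0.3399  (Oracle)
  w_2 = 0.067765·2.7836 + 0.018968·12.5899 = 0.4274  (Chevron)
  w_3 = 0.067765·1.1357 + 0.018968·10.4582 = 0.2753  (Boeing)
Σw_i=1.0000  μᵀw=0.1510
σ²=wᵀΣw=λ₁·μ_p+λ₂ = 0.067765·0.151 + 0.018968 = 0.029200 ≈ 0.0292

-0.0427  0.3399  0.4274  0.2753


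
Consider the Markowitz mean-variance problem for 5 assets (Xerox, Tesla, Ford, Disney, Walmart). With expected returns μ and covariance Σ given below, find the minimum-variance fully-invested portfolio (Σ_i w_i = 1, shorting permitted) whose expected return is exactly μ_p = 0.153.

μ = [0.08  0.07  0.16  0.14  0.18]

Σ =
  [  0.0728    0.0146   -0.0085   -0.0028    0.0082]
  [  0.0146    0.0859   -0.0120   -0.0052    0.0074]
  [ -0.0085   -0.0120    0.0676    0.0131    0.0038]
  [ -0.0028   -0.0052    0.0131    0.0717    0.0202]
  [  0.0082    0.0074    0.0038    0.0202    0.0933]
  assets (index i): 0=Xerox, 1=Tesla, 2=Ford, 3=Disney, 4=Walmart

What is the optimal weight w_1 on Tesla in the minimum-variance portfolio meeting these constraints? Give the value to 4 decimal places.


0.0458

g=Σ⁻¹μ = [1.0797  0.9137  2.3462  1.2384  1.3982]
h=Σ⁻¹𝟙 = [13.0222  11.8474  16.1275  10.7782  5.6435]
a=μᵀg=0.950790  b=𝟙ᵀg=6.976276  c=𝟙ᵀh=57.418795  D=ac−b²=5.924822
λ₁=(c·0.153−b)/D = (57.418795·0.153−6.976276)/5.924822 = 0.305292
λ₂=(a−b·0.153)/D = (0.950790−6.976276·0.153)/5.924822 = -0.019676
w* = 0.305292·g + -0.019676·h:
  w_0 = 0.305292·1.0797 + -0.019676·13.0222 = 0.0734  (Xerox)
  w_1 = 0.305292·0.9137 + -0.019676·11.8474 = 0.0458  (Tesla)
  w_2 = 0.305292·2.3462 + -0.019676·16.1275 = 0.3990  (Ford)
  w_3 = 0.305292·1.2384 + -0.019676·10.7782 = 0.1660  (Disney)
  w_4 = 0.305292·1.3982 + -0.019676·5.6435 = 0.3158  (Walmart)
Σw_i=1.0000  μᵀw=0.1530
σ²=wᵀΣw=λ₁·μ_p+λ₂ = 0.305292·0.153 + -0.019676 = 0.027033 ≈ 0.0270


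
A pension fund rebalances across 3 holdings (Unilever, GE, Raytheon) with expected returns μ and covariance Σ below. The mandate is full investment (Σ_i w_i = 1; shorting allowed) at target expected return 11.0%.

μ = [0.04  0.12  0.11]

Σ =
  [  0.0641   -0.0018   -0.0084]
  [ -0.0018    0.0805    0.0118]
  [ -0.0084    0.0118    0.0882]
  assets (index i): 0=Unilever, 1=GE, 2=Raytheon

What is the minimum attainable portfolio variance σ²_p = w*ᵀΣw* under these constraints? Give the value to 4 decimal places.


x=Σ⁻¹μ = [0.8117  1.3410  1.1451]
y=Σ⁻¹𝟙 = [17.4212  11.1249  11.5087]
a=μᵀx=0.319345  b=𝟙ᵀx=3.297790  c=𝟙ᵀy=40.054758  D=ac−b²=1.915874
λ₁=(c·0.110−b)/D = (40.054758·0.110−3.297790)/1.915874 = 0.578448
λ₂=(a−b·0.110)/D = (0.319345−3.297790·0.110)/1.915874 = -0.022659
w* = 0.578448·x + -0.022659·y:
  w_0 = 0.578448·0.8117 + -0.022659·17.4212 = 0.0748  (Unilever)
  w_1 = 0.578448·1.3410 + -0.022659·11.1249 = 0.5236  (GE)
  w_2 = 0.578448·1.1451 + -0.022659·11.5087 = 0.4016  (Raytheon)
Σw_i=1.0000  μᵀw=0.1100
σ²=wᵀΣw=λ₁·μ_p+λ₂ = 0.578448·0.110 + -0.022659 = 0.040970 ≈ 0.0410

0.0410


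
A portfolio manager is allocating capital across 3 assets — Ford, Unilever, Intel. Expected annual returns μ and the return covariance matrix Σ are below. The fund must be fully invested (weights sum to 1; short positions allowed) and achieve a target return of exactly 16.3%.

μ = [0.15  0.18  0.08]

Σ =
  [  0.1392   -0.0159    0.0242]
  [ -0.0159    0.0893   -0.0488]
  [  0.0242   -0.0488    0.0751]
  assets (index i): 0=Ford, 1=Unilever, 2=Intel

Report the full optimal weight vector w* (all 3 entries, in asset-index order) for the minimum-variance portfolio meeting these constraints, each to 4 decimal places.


p=Σ⁻¹μ = [0.9507  4.0311  3.3783]
q=Σ⁻¹𝟙 = [5.1961  28.6632  30.2666]
a=μᵀp=1.138470  b=𝟙ᵀp=8.360122  c=𝟙ᵀq=64.125909  D=ac−b²=3.113797
λ₁=(c·0.163−b)/D = (64.125909·0.163−8.360122)/3.113797 = 0.671977
λ₂=(a−b·0.163)/D = (1.138470−8.360122·0.163)/3.113797 = -0.072012
w* = 0.671977·p + -0.072012·q:
  w_0 = 0.671977·0.9507 + -0.072012·5.1961 = 0.2647  (Ford)
  w_1 = 0.671977·4.0311 + -0.072012·28.6632 = 0.6447  (Unilever)
  w_2 = 0.671977·3.3783 + -0.072012·30.2666 = 0.0906  (Intel)
Σw_i=1.0000  μᵀw=0.1630
σ²=wᵀΣw=λ₁·μ_p+λ₂ = 0.671977·0.163 + -0.072012 = 0.037521 ≈ 0.0375

0.2647  0.6447  0.0906


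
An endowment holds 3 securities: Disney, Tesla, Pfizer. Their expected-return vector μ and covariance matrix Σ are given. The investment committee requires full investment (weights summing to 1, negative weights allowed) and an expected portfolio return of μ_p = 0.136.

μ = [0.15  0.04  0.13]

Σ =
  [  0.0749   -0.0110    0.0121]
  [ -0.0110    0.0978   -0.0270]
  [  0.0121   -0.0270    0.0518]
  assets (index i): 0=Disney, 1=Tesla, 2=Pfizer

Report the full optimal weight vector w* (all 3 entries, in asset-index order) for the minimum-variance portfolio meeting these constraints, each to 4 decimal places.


p=Σ⁻¹μ = [1.7501  1.3851  2.8228]
q=Σ⁻¹𝟙 = [11.8601  18.8339  26.3515]
a=μᵀp=0.684886  b=𝟙ᵀp=5.958059  c=𝟙ᵀq=57.045418  D=ac−b²=3.571128
λ₁=(c·0.136−b)/D = (57.045418·0.136−5.958059)/3.571128 = 0.504075
λ₂=(a−b·0.136)/D = (0.684886−5.958059·0.136)/3.571128 = -0.035118
w* = 0.504075·p + -0.035118·q:
  w_0 = 0.504075·1.7501 + -0.035118·11.8601 = 0.4657  (Disney)
  w_1 = 0.504075·1.3851 + -0.035118·18.8339 = 0.0368  (Tesla)
  w_2 = 0.504075·2.8228 + -0.035118·26.3515 = 0.4975  (Pfizer)
Σw_i=1.0000  μᵀw=0.1360
σ²=wᵀΣw=λ₁·μ_p+λ₂ = 0.504075·0.136 + -0.035118 = 0.033436 ≈ 0.0334

0.4657  0.0368  0.4975


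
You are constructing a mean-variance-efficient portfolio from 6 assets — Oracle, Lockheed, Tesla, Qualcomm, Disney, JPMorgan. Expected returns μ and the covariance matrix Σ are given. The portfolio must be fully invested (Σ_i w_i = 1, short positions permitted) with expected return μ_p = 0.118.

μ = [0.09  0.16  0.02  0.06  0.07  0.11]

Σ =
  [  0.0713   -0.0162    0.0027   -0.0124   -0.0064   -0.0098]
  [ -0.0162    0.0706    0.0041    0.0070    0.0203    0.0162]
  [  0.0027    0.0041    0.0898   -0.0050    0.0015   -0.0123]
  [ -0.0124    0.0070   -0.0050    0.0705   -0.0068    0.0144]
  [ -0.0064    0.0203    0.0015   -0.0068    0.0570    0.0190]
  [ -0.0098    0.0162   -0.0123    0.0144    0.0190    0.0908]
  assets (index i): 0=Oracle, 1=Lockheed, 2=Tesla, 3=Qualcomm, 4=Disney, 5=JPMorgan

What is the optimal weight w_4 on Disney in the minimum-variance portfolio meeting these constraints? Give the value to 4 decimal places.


0.0308

x=Σ⁻¹μ = [2.0896  2.3268  0.2064  0.8807  0.4625  0.8133]
y=Σ⁻¹𝟙 = [21.4393  10.5303  11.6883  17.8426  15.7174  6.9132]
a=μᵀx=0.739173  b=𝟙ᵀx=6.779376  c=𝟙ᵀy=84.131113  D=ac−b²=16.227527
λ₁=(c·0.118−b)/D = (84.131113·0.118−6.779376)/16.227527 = 0.193997
λ₂=(a−b·0.118)/D = (0.739173−6.779376·0.118)/16.227527 = -0.003746
w* = 0.193997·x + -0.003746·y:
  w_0 = 0.193997·2.0896 + -0.003746·21.4393 = 0.3251  (Oracle)
  w_1 = 0.193997·2.3268 + -0.003746·10.5303 = 0.4120  (Lockheed)
  w_2 = 0.193997·0.2064 + -0.003746·11.6883 = -0.0038  (Tesla)
  w_3 = 0.193997·0.8807 + -0.003746·17.8426 = 0.1040  (Qualcomm)
  w_4 = 0.193997·0.4625 + -0.003746·15.7174 = 0.0308  (Disney)
  w_5 = 0.193997·0.8133 + -0.003746·6.9132 = 0.1319  (JPMorgan)
Σw_i=1.0000  μᵀw=0.1180
σ²=wᵀΣw=λ₁·μ_p+λ₂ = 0.193997·0.118 + -0.003746 = 0.019145 ≈ 0.0191


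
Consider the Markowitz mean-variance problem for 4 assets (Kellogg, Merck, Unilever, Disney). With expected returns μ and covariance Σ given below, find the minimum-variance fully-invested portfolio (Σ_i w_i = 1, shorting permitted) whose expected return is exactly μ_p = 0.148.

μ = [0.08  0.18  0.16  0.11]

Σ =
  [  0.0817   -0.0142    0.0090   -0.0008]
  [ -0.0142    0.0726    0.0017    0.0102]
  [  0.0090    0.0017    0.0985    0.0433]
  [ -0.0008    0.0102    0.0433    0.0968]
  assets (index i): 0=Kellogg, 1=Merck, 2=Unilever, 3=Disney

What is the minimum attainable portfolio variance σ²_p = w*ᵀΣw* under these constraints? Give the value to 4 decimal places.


g=Σ⁻¹μ = [1.2969  2.6642  1.3432  0.2655]
h=Σ⁻¹𝟙 = [14.3635  15.5767  5.8493  6.1915]
a=μᵀg=0.827429  b=𝟙ᵀg=5.569829  c=𝟙ᵀh=41.980930  D=ac−b²=3.713262
λ₁=(c·0.148−b)/D = (41.980930·0.148−5.569829)/3.713262 = 0.173257
λ₂=(a−b·0.148)/D = (0.827429−5.569829·0.148)/3.713262 = 0.000833
w* = 0.173257·g + 0.000833·h:
  w_0 = 0.173257·1.2969 + 0.000833·14.3635 = 0.2367  (Kellogg)
  w_1 = 0.173257·2.6642 + 0.000833·15.5767 = 0.4746  (Merck)
  w_2 = 0.173257·1.3432 + 0.000833·5.8493 = 0.2376  (Unilever)
  w_3 = 0.173257·0.2655 + 0.000833·6.1915 = 0.0512  (Disney)
Σw_i=1.0000  μᵀw=0.1480
σ²=wᵀΣw=λ₁·μ_p+λ₂ = 0.173257·0.148 + 0.000833 = 0.026475 ≈ 0.0265

0.0265


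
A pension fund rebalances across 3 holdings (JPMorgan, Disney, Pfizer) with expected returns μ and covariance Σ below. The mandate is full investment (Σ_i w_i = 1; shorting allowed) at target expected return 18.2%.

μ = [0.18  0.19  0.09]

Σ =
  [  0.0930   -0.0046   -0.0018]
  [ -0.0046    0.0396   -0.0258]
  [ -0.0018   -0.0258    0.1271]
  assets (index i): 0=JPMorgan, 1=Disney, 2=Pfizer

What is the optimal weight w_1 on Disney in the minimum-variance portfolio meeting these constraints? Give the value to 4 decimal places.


0.6856

x=Σ⁻¹μ = [2.2911  6.3919  2.0380]
y=Σ⁻¹𝟙 = [12.8770  36.8691  15.5342]
a=μᵀx=1.810288  b=𝟙ᵀx=10.721074  c=𝟙ᵀy=65.280358  D=ac−b²=3.234844
λ₁=(c·0.182−b)/D = (65.280358·0.182−10.721074)/3.234844 = 0.358580
λ₂=(a−b·0.182)/D = (1.810288−10.721074·0.182)/3.234844 = -0.043572
w* = 0.358580·x + -0.043572·y:
  w_0 = 0.358580·2.2911 + -0.043572·12.8770 = 0.2605  (JPMorgan)
  w_1 = 0.358580·6.3919 + -0.043572·36.8691 = 0.6856  (Disney)
  w_2 = 0.358580·2.0380 + -0.043572·15.5342 = 0.0540  (Pfizer)
Σw_i=1.0000  μᵀw=0.1820
σ²=wᵀΣw=λ₁·μ_p+λ₂ = 0.358580·0.182 + -0.043572 = 0.021690 ≈ 0.0217


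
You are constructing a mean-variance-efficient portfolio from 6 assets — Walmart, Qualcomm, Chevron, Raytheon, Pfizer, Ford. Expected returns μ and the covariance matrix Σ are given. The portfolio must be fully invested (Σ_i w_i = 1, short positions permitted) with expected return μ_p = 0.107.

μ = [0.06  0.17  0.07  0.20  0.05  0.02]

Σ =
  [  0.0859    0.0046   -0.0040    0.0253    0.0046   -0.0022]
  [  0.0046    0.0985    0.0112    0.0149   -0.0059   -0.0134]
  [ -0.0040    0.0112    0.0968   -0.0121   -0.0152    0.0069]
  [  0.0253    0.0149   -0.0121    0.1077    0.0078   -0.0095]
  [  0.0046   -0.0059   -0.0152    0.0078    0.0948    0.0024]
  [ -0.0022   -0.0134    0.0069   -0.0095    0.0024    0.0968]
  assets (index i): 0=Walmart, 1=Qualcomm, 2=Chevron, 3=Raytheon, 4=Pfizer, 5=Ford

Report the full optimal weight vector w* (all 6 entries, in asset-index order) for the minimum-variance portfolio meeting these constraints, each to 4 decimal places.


p=Σ⁻¹μ = [0.1339  1.4700  0.8299  1.7174  0.5913  0.5079]
q=Σ⁻¹𝟙 = [9.1959  9.5722  11.5241  7.2624  11.6579  11.4669]
a=μᵀp=0.699230  b=𝟙ᵀp=5.250426  c=𝟙ᵀq=60.679374  D=ac−b²=14.861889
λ₁=(c·0.107−b)/D = (60.679374·0.107−5.250426)/14.861889 = 0.083587
λ₂=(a−b·0.107)/D = (0.699230−5.250426·0.107)/14.861889 = 0.009247
w* = 0.083587·p + 0.009247·q:
  w_0 = 0.083587·0.1339 + 0.009247·9.1959 = 0.0962  (Walmart)
  w_1 = 0.083587·1.4700 + 0.009247·9.5722 = 0.2114  (Qualcomm)
  w_2 = 0.083587·0.8299 + 0.009247·11.5241 = 0.1759  (Chevron)
  w_3 = 0.083587·1.7174 + 0.009247·7.2624 = 0.2107  (Raytheon)
  w_4 = 0.083587·0.5913 + 0.009247·11.6579 = 0.1572  (Pfizer)
  w_5 = 0.083587·0.5079 + 0.009247·11.4669 = 0.1485  (Ford)
Σw_i=1.0000  μᵀw=0.1070
σ²=wᵀΣw=λ₁·μ_p+λ₂ = 0.083587·0.107 + 0.009247 = 0.018191 ≈ 0.0182

0.0962  0.2114  0.1759  0.2107  0.1572  0.1485


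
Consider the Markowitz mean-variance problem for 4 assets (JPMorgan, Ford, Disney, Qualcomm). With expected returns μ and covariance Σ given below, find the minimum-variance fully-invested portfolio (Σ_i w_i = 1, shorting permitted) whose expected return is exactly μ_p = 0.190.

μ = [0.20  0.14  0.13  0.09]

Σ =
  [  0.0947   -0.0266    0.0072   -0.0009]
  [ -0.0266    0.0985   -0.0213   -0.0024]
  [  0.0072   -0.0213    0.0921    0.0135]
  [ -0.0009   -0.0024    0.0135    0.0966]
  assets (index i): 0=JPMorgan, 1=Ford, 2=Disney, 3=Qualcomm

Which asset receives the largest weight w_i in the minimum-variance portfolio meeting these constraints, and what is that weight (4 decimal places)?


JPMorgan (0.6871)

p=Σ⁻¹μ = [2.7036  2.5318  1.6704  0.7863]
q=Σ⁻¹𝟙 = [14.4712  16.9435  12.2981  9.1891]
a=μᵀp=1.183086  b=𝟙ᵀp=7.692095  c=𝟙ᵀq=52.901843  D=ac−b²=3.419106
λ₁=(c·0.190−b)/D = (52.901843·0.190−7.692095)/3.419106 = 0.690021
λ₂=(a−b·0.190)/D = (1.183086−7.692095·0.190)/3.419106 = -0.081428
w* = 0.690021·p + -0.081428·q:
  w_0 = 0.690021·2.7036 + -0.081428·14.4712 = 0.6871  (JPMorgan)
  w_1 = 0.690021·2.5318 + -0.081428·16.9435 = 0.3673  (Ford)
  w_2 = 0.690021·1.6704 + -0.081428·12.2981 = 0.1512  (Disney)
  w_3 = 0.690021·0.7863 + -0.081428·9.1891 = -0.2057  (Qualcomm)
Σw_i=1.0000  μᵀw=0.1900
σ²=wᵀΣw=λ₁·μ_p+λ₂ = 0.690021·0.190 + -0.081428 = 0.049676 ≈ 0.0497


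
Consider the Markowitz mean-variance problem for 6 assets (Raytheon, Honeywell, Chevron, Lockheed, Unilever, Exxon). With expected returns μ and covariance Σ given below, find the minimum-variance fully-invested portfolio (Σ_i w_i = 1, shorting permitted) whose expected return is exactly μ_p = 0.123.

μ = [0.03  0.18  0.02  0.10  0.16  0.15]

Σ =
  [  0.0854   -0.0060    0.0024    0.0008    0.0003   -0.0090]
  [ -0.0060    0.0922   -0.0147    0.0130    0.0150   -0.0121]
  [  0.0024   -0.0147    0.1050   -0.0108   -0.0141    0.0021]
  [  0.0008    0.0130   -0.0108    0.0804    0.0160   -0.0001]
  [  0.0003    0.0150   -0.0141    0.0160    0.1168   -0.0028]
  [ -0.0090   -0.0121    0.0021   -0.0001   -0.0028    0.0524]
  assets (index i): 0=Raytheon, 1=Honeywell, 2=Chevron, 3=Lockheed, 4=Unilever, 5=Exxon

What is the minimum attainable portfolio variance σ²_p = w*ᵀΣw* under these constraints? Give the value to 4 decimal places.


0.0126

g=Σ⁻¹μ = [0.8602  2.2930  0.6481  0.7297  1.1372  3.5760]
h=Σ⁻¹𝟙 = [14.8680  14.4674  12.7571  10.2222  7.4017  24.8822]
a=μᵀg=1.242825  b=𝟙ᵀg=9.244140  c=𝟙ᵀh=84.598675  D=ac−b²=19.687247
λ₁=(c·0.123−b)/D = (84.598675·0.123−9.244140)/19.687247 = 0.058997
λ₂=(a−b·0.123)/D = (1.242825−9.244140·0.123)/19.687247 = 0.005374
w* = 0.058997·g + 0.005374·h:
  w_0 = 0.058997·0.8602 + 0.005374·14.8680 = 0.1306  (Raytheon)
  w_1 = 0.058997·2.2930 + 0.005374·14.4674 = 0.2130  (Honeywell)
  w_2 = 0.058997·0.6481 + 0.005374·12.7571 = 0.1068  (Chevron)
  w_3 = 0.058997·0.7297 + 0.005374·10.2222 = 0.0980  (Lockheed)
  w_4 = 0.058997·1.1372 + 0.005374·7.4017 = 0.1069  (Unilever)
  w_5 = 0.058997·3.5760 + 0.005374·24.8822 = 0.3447  (Exxon)
Σw_i=1.0000  μᵀw=0.1230
σ²=wᵀΣw=λ₁·μ_p+λ₂ = 0.058997·0.123 + 0.005374 = 0.012631 ≈ 0.0126


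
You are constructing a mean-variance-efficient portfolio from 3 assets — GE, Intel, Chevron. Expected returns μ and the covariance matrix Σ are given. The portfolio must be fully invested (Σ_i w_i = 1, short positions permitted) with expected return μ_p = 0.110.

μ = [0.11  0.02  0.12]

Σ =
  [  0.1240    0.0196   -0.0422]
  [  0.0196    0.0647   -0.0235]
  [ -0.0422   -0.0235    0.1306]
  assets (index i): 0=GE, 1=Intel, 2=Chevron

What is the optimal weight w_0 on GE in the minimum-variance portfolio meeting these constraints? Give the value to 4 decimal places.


0.4635

g=Σ⁻¹μ = [1.3013  0.4294  1.4166]
h=Σ⁻¹𝟙 = [10.0838  17.5102  14.0660]
a=μᵀg=0.321725  b=𝟙ᵀg=3.147343  c=𝟙ᵀh=41.660006  D=ac−b²=3.497296
λ₁=(c·0.110−b)/D = (41.660006·0.110−3.147343)/3.497296 = 0.410391
λ₂=(a−b·0.110)/D = (0.321725−3.147343·0.110)/3.497296 = -0.007000
w* = 0.410391·g + -0.007000·h:
  w_0 = 0.410391·1.3013 + -0.007000·10.0838 = 0.4635  (GE)
  w_1 = 0.410391·0.4294 + -0.007000·17.5102 = 0.0537  (Intel)
  w_2 = 0.410391·1.4166 + -0.007000·14.0660 = 0.4829  (Chevron)
Σw_i=1.0000  μᵀw=0.1100
σ²=wᵀΣw=λ₁·μ_p+λ₂ = 0.410391·0.110 + -0.007000 = 0.038142 ≈ 0.0381


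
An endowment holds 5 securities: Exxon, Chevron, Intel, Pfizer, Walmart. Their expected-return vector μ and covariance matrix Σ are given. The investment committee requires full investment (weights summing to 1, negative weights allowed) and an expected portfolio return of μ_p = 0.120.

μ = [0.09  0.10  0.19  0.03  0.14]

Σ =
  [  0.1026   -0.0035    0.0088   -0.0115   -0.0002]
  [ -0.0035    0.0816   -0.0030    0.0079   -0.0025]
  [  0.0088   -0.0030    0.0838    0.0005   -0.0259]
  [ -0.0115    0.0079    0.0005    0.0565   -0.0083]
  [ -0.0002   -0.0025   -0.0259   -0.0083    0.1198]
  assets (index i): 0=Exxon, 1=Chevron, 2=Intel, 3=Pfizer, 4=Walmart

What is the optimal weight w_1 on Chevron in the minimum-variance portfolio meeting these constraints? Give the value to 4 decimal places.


0.1715

x=Σ⁻¹μ = [0.7700  1.3461  2.8038  0.7473  1.8559]
y=Σ⁻¹𝟙 = [11.1293  11.7473  15.1712  20.1393  13.2862]
a=μᵀx=1.018880  b=𝟙ᵀx=7.523144  c=𝟙ᵀy=71.473369  D=ac−b²=16.225080
λ₁=(c·0.120−b)/D = (71.473369·0.120−7.523144)/16.225080 = 0.064940
λ₂=(a−b·0.120)/D = (1.018880−7.523144·0.120)/16.225080 = 0.007156
w* = 0.064940·x + 0.007156·y:
  w_0 = 0.064940·0.7700 + 0.007156·11.1293 = 0.1296  (Exxon)
  w_1 = 0.064940·1.3461 + 0.007156·11.7473 = 0.1715  (Chevron)
  w_2 = 0.064940·2.8038 + 0.007156·15.1712 = 0.2906  (Intel)
  w_3 = 0.064940·0.7473 + 0.007156·20.1393 = 0.1926  (Pfizer)
  w_4 = 0.064940·1.8559 + 0.007156·13.2862 = 0.2156  (Walmart)
Σw_i=1.0000  μᵀw=0.1200
σ²=wᵀΣw=λ₁·μ_p+λ₂ = 0.064940·0.120 + 0.007156 = 0.014949 ≈ 0.0149


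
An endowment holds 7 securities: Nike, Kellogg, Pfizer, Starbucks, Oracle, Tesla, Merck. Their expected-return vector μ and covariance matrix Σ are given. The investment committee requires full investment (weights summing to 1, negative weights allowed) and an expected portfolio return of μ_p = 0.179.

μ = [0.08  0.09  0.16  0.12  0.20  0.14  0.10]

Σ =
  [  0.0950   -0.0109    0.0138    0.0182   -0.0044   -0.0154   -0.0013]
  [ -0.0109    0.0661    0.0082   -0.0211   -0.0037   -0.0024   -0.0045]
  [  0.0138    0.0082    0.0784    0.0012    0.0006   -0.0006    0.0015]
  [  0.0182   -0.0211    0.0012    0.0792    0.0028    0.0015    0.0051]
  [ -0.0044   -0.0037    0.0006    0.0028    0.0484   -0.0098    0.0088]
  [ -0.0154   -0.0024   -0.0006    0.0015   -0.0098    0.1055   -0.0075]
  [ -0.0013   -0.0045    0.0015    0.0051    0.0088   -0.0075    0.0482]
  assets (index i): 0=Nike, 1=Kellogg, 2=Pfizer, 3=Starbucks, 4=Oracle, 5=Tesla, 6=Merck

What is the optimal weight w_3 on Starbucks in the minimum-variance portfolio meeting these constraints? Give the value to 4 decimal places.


0.0776

x=Σ⁻¹μ = [1.1492  2.2852  1.5269  1.5368  4.4259  2.0600  1.6214]
y=Σ⁻¹𝟙 = [13.4345  23.8987  7.2490  13.4289  22.3089  15.3282  20.0060]
a=μᵀx=2.062026  b=𝟙ᵀx=14.605274  c=𝟙ᵀy=115.654153  D=ac−b²=25.167885
λ₁=(c·0.179−b)/D = (115.654153·0.179−14.605274)/25.167885 = 0.242246
λ₂=(a−b·0.179)/D = (2.062026−14.605274·0.179)/25.167885 = -0.021945
w* = 0.242246·x + -0.021945·y:
  w_0 = 0.242246·1.1492 + -0.021945·13.4345 = -0.0164  (Nike)
  w_1 = 0.242246·2.2852 + -0.021945·23.8987 = 0.0291  (Kellogg)
  w_2 = 0.242246·1.5269 + -0.021945·7.2490 = 0.2108  (Pfizer)
  w_3 = 0.242246·1.5368 + -0.021945·13.4289 = 0.0776  (Starbucks)
  w_4 = 0.242246·4.4259 + -0.021945·22.3089 = 0.5826  (Oracle)
  w_5 = 0.242246·2.0600 + -0.021945·15.3282 = 0.1626  (Tesla)
  w_6 = 0.242246·1.6214 + -0.021945·20.0060 = -0.0463  (Merck)
Σw_i=1.0000  μᵀw=0.1790
σ²=wᵀΣw=λ₁·μ_p+λ₂ = 0.242246·0.179 + -0.021945 = 0.021417 ≈ 0.0214
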